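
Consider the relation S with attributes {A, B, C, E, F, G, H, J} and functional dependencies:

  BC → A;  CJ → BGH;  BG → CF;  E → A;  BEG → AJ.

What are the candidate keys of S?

{B, E, G}; {C, E, J}

Attribute E never appears on the right-hand side of any dependency, so E must belong to every candidate key.
{E}⁺ = {A, E}, which is not all of the schema, so we must add further attributes.
{B, E, G}⁺: BG→CF adds C, F; E→A adds A; BEG→AJ adds J; CJ→BGH adds H → {A, B, C, E, F, G, H, J}. Minimal: {E, G}⁺ = {A, E, G}; {B, G}⁺ = {A, B, C, F, G}; {B, E}⁺ = {A, B, E} — none reach the full schema.
{C, E, J}⁺: CJ→BGH adds B, G, H; BG→CF adds F; E→A adds A → {A, B, C, E, F, G, H, J}. Minimal: {E, J}⁺ = {A, E, J}; {C, J}⁺ = {A, B, C, F, G, H, J}; {C, E}⁺ = {A, C, E} — none reach the full schema.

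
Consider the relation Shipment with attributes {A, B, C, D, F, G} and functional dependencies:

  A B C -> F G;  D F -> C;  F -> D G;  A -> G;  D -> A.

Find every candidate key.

Attribute B never appears on the right-hand side of any dependency, so B must belong to every candidate key.
{B}⁺ = {B}, which is not all of the schema, so we must add further attributes.
{B, F}⁺: F→DG adds D, G; D→A adds A; DF→C adds C → {A, B, C, D, F, G}. Minimal: {F}⁺ = {A, C, D, F, G}; {B}⁺ = {B} — none reach the full schema.
{A, B, C}⁺: ABC→FG adds F, G; F→DG adds D → {A, B, C, D, F, G}. Minimal: {B, C}⁺ = {B, C}; {A, C}⁺ = {A, C, G}; {A, B}⁺ = {A, B, G} — none reach the full schema.
{B, C, D}⁺: D→A adds A; ABC→FG adds F, G → {A, B, C, D, F, G}. Minimal: {C, D}⁺ = {A, C, D, G}; {B, D}⁺ = {A, B, D, G}; {B, C}⁺ = {B, C} — none reach the full schema.

(B, F), (A, B, C), (B, C, D)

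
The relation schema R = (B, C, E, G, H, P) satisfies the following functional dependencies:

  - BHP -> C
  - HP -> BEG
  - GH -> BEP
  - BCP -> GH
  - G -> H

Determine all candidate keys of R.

{G}⁺: G→H adds H; GH→BEP adds B, E, P; BHP→C adds C → {B, C, E, G, H, P}.
{H, P}⁺: HP→BEG adds B, E, G; BHP→C adds C → {B, C, E, G, H, P}.
{B, C, P}⁺: BCP→GH adds G, H; HP→BEG adds E → {B, C, E, G, H, P}.
Any other superkey contains one of these as a subset, so there are no further candidate keys.

{G}, {H, P}, {B, C, P}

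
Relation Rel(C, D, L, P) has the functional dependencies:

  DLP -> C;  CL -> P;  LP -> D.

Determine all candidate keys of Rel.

(C, L), (L, P)

Attribute L never appears on the right-hand side of any dependency, so L must belong to every candidate key.
{L}⁺ = {L}, which is not all of the schema, so we must add further attributes.
{C, L}⁺: CL→P adds P; LP→D adds D → {C, D, L, P}. Minimal: {L}⁺ = {L}; {C}⁺ = {C} — none reach the full schema.
{L, P}⁺: LP→D adds D; DLP→C adds C → {C, D, L, P}. Minimal: {P}⁺ = {P}; {L}⁺ = {L} — none reach the full schema.
Any other superkey contains one of these as a subset, so there are no further candidate keys.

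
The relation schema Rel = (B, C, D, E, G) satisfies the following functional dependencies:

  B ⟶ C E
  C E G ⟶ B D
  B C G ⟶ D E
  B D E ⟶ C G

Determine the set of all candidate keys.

BD, BG, CEG

{B, D}⁺: B→CE adds C, E; BDE→CG adds G → {B, C, D, E, G}.
{B, G}⁺: B→CE adds C, E; CEG→BD adds D → {B, C, D, E, G}.
{C, E, G}⁺: CEG→BD adds B, D → {B, C, D, E, G}.
Any other superkey contains one of these as a subset, so there are no further candidate keys.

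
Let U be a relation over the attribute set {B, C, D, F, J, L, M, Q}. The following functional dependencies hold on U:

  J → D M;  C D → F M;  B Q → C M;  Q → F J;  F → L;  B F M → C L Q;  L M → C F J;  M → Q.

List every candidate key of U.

{B, J}, {B, M}, {B, Q}, {B, C, D}

Attribute B never appears on the right-hand side of any dependency, so B must belong to every candidate key.
{B}⁺ = {B}, which is not all of the schema, so we must add further attributes.
{B, J}⁺: J→DM adds D, M; M→Q adds Q; BQ→CM adds C; Q→FJ adds F; F→L adds L → {B, C, D, F, J, L, M, Q}.
{B, M}⁺: M→Q adds Q; BQ→CM adds C; Q→FJ adds F, J; F→L adds L; J→DM adds D → {B, C, D, F, J, L, M, Q}.
{B, Q}⁺: BQ→CM adds C, M; Q→FJ adds F, J; F→L adds L; J→DM adds D → {B, C, D, F, J, L, M, Q}.
{B, C, D}⁺: CD→FM adds F, M; F→L adds L; BFM→CLQ adds Q; LM→CFJ adds J → {B, C, D, F, J, L, M, Q}.
Any other superkey contains one of these as a subset, so there are no further candidate keys.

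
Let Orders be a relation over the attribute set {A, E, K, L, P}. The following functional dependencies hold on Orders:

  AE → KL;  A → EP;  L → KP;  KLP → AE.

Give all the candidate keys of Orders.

A, L

{A}⁺: A→EP adds E, P; AE→KL adds K, L → {A, E, K, L, P}.
{L}⁺: L→KP adds K, P; KLP→AE adds A, E → {A, E, K, L, P}.
Any other superkey contains one of these as a subset, so there are no further candidate keys.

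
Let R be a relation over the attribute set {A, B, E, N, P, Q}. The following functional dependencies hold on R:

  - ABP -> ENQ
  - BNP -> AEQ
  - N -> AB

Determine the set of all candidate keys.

{N, P}⁺: N→AB adds A, B; ABP→ENQ adds E, Q → {A, B, E, N, P, Q}. Minimal: {P}⁺ = {P}; {N}⁺ = {A, B, N} — none reach the full schema.
{A, B, P}⁺: ABP→ENQ adds E, N, Q → {A, B, E, N, P, Q}. Minimal: {B, P}⁺ = {B, P}; {A, P}⁺ = {A, P}; {A, B}⁺ = {A, B} — none reach the full schema.
Any other superkey contains one of these as a subset, so there are no further candidate keys.

{N, P}, {A, B, P}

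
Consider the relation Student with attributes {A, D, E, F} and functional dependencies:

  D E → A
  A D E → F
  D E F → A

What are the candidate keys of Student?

Attributes D, E never appear on any right-hand side, so every candidate key must contain {D, E}.
{D, E}⁺ = {A, D, E, F}, which is all of the schema, so {D, E} is the only candidate key.

{D, E}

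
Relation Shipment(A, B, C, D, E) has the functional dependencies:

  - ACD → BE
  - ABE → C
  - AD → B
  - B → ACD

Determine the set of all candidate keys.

{B}, {A, D}

{B}⁺: B→ACD adds A, C, D; ACD→BE adds E → {A, B, C, D, E}.
{A, D}⁺: AD→B adds B; B→ACD adds C; ACD→BE adds E → {A, B, C, D, E}. Minimal: {D}⁺ = {D}; {A}⁺ = {A} — none reach the full schema.
Any other superkey contains one of these as a subset, so there are no further candidate keys.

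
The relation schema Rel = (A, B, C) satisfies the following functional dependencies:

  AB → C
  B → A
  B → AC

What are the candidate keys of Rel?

{B}

Attribute B never appears on the right-hand side of any dependency, so B must belong to every candidate key.
{B}⁺ = {A, B, C}, which is all of the schema, so {B} is the only candidate key.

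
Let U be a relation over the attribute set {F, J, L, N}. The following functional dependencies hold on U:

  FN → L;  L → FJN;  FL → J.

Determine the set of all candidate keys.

{L}, {F, N}

{L}⁺: L→FJN adds F, J, N → {F, J, L, N}.
{F, N}⁺: FN→L adds L; L→FJN adds J → {F, J, L, N}.
Any other superkey contains one of these as a subset, so there are no further candidate keys.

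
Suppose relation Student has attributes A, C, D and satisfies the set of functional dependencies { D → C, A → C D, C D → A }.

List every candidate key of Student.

A, D

{A}⁺: A→CD adds C, D → {A, C, D}.
{D}⁺: D→C adds C; CD→A adds A → {A, C, D}.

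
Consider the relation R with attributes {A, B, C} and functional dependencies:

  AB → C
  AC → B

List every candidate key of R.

{A, B}⁺: AB→C adds C → {A, B, C}. Minimal: {B}⁺ = {B}; {A}⁺ = {A} — none reach the full schema.
{A, C}⁺: AC→B adds B → {A, B, C}. Minimal: {C}⁺ = {C}; {A}⁺ = {A} — none reach the full schema.
Any other superkey contains one of these as a subset, so there are no further candidate keys.

(A, B); (A, C)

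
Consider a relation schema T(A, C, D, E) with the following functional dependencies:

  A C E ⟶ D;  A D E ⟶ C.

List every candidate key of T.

Attributes A, E never appear on any right-hand side, so every candidate key must contain {A, E}.
{A, E}⁺ = {A, E}, which is not all of the schema, so we must add further attributes.
{A, C, E}⁺: ACE→D adds D → {A, C, D, E}. Minimal: {C, E}⁺ = {C, E}; {A, E}⁺ = {A, E}; {A, C}⁺ = {A, C} — none reach the full schema.
{A, D, E}⁺: ADE→C adds C → {A, C, D, E}. Minimal: {D, E}⁺ = {D, E}; {A, E}⁺ = {A, E}; {A, D}⁺ = {A, D} — none reach the full schema.

{A, C, E}, {A, D, E}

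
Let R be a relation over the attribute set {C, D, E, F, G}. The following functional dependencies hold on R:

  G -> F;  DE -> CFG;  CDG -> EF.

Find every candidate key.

{D, E}, {C, D, G}

{D, E}⁺: DE→CFG adds C, F, G → {C, D, E, F, G}. Minimal: {E}⁺ = {E}; {D}⁺ = {D} — none reach the full schema.
{C, D, G}⁺: G→F adds F; CDG→EF adds E → {C, D, E, F, G}. Minimal: {D, G}⁺ = {D, F, G}; {C, G}⁺ = {C, F, G}; {C, D}⁺ = {C, D} — none reach the full schema.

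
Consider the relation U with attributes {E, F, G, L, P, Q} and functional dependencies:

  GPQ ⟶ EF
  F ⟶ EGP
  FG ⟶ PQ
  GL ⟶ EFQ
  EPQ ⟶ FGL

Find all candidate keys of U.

{F}⁺: F→EGP adds E, G, P; FG→PQ adds Q; EPQ→FGL adds L → {E, F, G, L, P, Q}.
{G, L}⁺: GL→EFQ adds E, F, Q; F→EGP adds P → {E, F, G, L, P, Q}.
{E, P, Q}⁺: EPQ→FGL adds F, G, L → {E, F, G, L, P, Q}.
{G, P, Q}⁺: GPQ→EF adds E, F; EPQ→FGL adds L → {E, F, G, L, P, Q}.

F, GL, EPQ, GPQ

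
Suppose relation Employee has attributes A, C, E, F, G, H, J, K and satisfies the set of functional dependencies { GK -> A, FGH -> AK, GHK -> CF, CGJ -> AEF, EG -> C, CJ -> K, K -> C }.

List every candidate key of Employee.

Attributes G, H, J never appear on any right-hand side, so every candidate key must contain {G, H, J}.
{G, H, J}⁺ = {G, H, J}, which is not all of the schema, so we must add further attributes.
{C, G, H, J}⁺: CGJ→AEF adds A, E, F; CJ→K adds K → {A, C, E, F, G, H, J, K}. Minimal: {G, H, J}⁺ = {G, H, J}; {C, H, J}⁺ = {C, H, J, K}; {C, G, J}⁺ = {A, C, E, F, G, J, K}; … — none reach the full schema.
{E, G, H, J}⁺: EG→C adds C; CJ→K adds K; GK→A adds A; GHK→CF adds F → {A, C, E, F, G, H, J, K}. Minimal: {G, H, J}⁺ = {G, H, J}; {E, H, J}⁺ = {E, H, J}; {E, G, J}⁺ = {A, C, E, F, G, J, K}; … — none reach the full schema.
{F, G, H, J}⁺: FGH→AK adds A, K; GHK→CF adds C; CGJ→AEF adds E → {A, C, E, F, G, H, J, K}. Minimal: {G, H, J}⁺ = {G, H, J}; {F, H, J}⁺ = {F, H, J}; {F, G, J}⁺ = {F, G, J}; … — none reach the full schema.
{G, H, J, K}⁺: GK→A adds A; GHK→CF adds C, F; CGJ→AEF adds E → {A, C, E, F, G, H, J, K}. Minimal: {H, J, K}⁺ = {C, H, J, K}; {G, J, K}⁺ = {A, C, E, F, G, J, K}; {G, H, K}⁺ = {A, C, F, G, H, K}; … — none reach the full schema.

CGHJ, EGHJ, FGHJ, GHJK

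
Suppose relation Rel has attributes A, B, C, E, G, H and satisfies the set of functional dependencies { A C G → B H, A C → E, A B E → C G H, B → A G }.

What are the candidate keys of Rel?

{B, C}⁺: B→AG adds A, G; ACG→BH adds H; AC→E adds E → {A, B, C, E, G, H}. Minimal: {C}⁺ = {C}; {B}⁺ = {A, B, G} — none reach the full schema.
{B, E}⁺: B→AG adds A, G; ABE→CGH adds C, H → {A, B, C, E, G, H}. Minimal: {E}⁺ = {E}; {B}⁺ = {A, B, G} — none reach the full schema.
{A, C, G}⁺: ACG→BH adds B, H; AC→E adds E → {A, B, C, E, G, H}. Minimal: {C, G}⁺ = {C, G}; {A, G}⁺ = {A, G}; {A, C}⁺ = {A, C, E} — none reach the full schema.

{B, C}, {B, E}, {A, C, G}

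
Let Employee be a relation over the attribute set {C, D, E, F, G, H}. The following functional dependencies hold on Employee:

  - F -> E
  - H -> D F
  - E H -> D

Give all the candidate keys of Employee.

{C, G, H}⁺: H→DF adds D, F; F→E adds E → {C, D, E, F, G, H}.
No other minimal superkey exists.

CGH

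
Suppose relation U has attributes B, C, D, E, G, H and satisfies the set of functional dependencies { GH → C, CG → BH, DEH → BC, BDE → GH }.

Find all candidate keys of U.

{B, D, E}, {D, E, H}, {C, D, E, G}

{B, D, E}⁺: BDE→GH adds G, H; GH→C adds C → {B, C, D, E, G, H}. Minimal: {D, E}⁺ = {D, E}; {B, E}⁺ = {B, E}; {B, D}⁺ = {B, D} — none reach the full schema.
{D, E, H}⁺: DEH→BC adds B, C; BDE→GH adds G → {B, C, D, E, G, H}. Minimal: {E, H}⁺ = {E, H}; {D, H}⁺ = {D, H}; {D, E}⁺ = {D, E} — none reach the full schema.
{C, D, E, G}⁺: CG→BH adds B, H → {B, C, D, E, G, H}. Minimal: {D, E, G}⁺ = {D, E, G}; {C, E, G}⁺ = {B, C, E, G, H}; {C, D, G}⁺ = {B, C, D, G, H}; … — none reach the full schema.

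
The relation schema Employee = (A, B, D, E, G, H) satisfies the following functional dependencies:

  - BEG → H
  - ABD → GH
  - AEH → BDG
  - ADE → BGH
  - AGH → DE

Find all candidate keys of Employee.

Attribute A never appears on the right-hand side of any dependency, so A must belong to every candidate key.
{A}⁺ = {A}, which is not all of the schema, so we must add further attributes.
{A, B, D}⁺: ABD→GH adds G, H; AGH→DE adds E → {A, B, D, E, G, H}.
{A, D, E}⁺: ADE→BGH adds B, G, H → {A, B, D, E, G, H}.
{A, E, H}⁺: AEH→BDG adds B, D, G → {A, B, D, E, G, H}.
{A, G, H}⁺: AGH→DE adds D, E; AEH→BDG adds B → {A, B, D, E, G, H}.
{A, B, E, G}⁺: BEG→H adds H; AEH→BDG adds D → {A, B, D, E, G, H}.
Any other superkey contains one of these as a subset, so there are no further candidate keys.

ABD; ADE; AEH; AGH; ABEG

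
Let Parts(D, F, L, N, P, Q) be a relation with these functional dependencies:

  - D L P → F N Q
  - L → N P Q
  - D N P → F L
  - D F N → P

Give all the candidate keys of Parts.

{D, L}, {D, F, N}, {D, N, P}

Attribute D never appears on the right-hand side of any dependency, so D must belong to every candidate key.
{D}⁺ = {D}, which is not all of the schema, so we must add further attributes.
{D, L}⁺: L→NPQ adds N, P, Q; DNP→FL adds F → {D, F, L, N, P, Q}. Minimal: {L}⁺ = {L, N, P, Q}; {D}⁺ = {D} — none reach the full schema.
{D, F, N}⁺: DFN→P adds P; DNP→FL adds L; DLP→FNQ adds Q → {D, F, L, N, P, Q}. Minimal: {F, N}⁺ = {F, N}; {D, N}⁺ = {D, N}; {D, F}⁺ = {D, F} — none reach the full schema.
{D, N, P}⁺: DNP→FL adds F, L; DLP→FNQ adds Q → {D, F, L, N, P, Q}. Minimal: {N, P}⁺ = {N, P}; {D, P}⁺ = {D, P}; {D, N}⁺ = {D, N} — none reach the full schema.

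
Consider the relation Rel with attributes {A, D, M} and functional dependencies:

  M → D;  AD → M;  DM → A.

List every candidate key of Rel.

{M}⁺: M→D adds D; DM→A adds A → {A, D, M}.
{A, D}⁺: AD→M adds M → {A, D, M}.

M, AD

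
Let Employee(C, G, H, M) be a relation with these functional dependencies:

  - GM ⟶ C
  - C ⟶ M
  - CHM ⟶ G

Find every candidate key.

Attribute H never appears on the right-hand side of any dependency, so H must belong to every candidate key.
{H}⁺ = {H}, which is not all of the schema, so we must add further attributes.
{C, H}⁺: C→M adds M; CHM→G adds G → {C, G, H, M}. Minimal: {H}⁺ = {H}; {C}⁺ = {C, M} — none reach the full schema.
{G, H, M}⁺: GM→C adds C → {C, G, H, M}. Minimal: {H, M}⁺ = {H, M}; {G, M}⁺ = {C, G, M}; {G, H}⁺ = {G, H} — none reach the full schema.

{C, H}, {G, H, M}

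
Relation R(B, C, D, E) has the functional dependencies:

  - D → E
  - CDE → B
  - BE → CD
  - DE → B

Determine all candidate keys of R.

(D); (B, E)

{D}⁺: D→E adds E; DE→B adds B; BE→CD adds C → {B, C, D, E}.
{B, E}⁺: BE→CD adds C, D → {B, C, D, E}. Minimal: {E}⁺ = {E}; {B}⁺ = {B} — none reach the full schema.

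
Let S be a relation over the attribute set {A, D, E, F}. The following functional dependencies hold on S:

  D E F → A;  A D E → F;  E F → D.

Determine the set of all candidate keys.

{E, F}; {A, D, E}

Attribute E never appears on the right-hand side of any dependency, so E must belong to every candidate key.
{E}⁺ = {E}, which is not all of the schema, so we must add further attributes.
{E, F}⁺: EF→D adds D; DEF→A adds A → {A, D, E, F}.
{A, D, E}⁺: ADE→F adds F → {A, D, E, F}.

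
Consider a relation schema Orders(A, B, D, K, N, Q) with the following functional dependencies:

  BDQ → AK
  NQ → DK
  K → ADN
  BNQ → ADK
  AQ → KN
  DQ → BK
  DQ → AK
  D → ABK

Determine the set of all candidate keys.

Attribute Q never appears on the right-hand side of any dependency, so Q must belong to every candidate key.
{Q}⁺ = {Q}, which is not all of the schema, so we must add further attributes.
{A, Q}⁺: AQ→KN adds K, N; NQ→DK adds D; DQ→BK adds B → {A, B, D, K, N, Q}. Minimal: {Q}⁺ = {Q}; {A}⁺ = {A} — none reach the full schema.
{D, Q}⁺: DQ→BK adds B, K; DQ→AK adds A; K→ADN adds N → {A, B, D, K, N, Q}. Minimal: {Q}⁺ = {Q}; {D}⁺ = {A, B, D, K, N} — none reach the full schema.
{K, Q}⁺: K→ADN adds A, D, N; DQ→BK adds B → {A, B, D, K, N, Q}. Minimal: {Q}⁺ = {Q}; {K}⁺ = {A, B, D, K, N} — none reach the full schema.
{N, Q}⁺: NQ→DK adds D, K; K→ADN adds A; DQ→BK adds B → {A, B, D, K, N, Q}. Minimal: {Q}⁺ = {Q}; {N}⁺ = {N} — none reach the full schema.

AQ, DQ, KQ, NQ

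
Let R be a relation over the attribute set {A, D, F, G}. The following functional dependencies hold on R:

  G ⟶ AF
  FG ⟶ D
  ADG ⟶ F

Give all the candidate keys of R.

G

Attribute G never appears on the right-hand side of any dependency, so G must belong to every candidate key.
{G}⁺ = {A, D, F, G}, which is all of the schema, so {G} is the only candidate key.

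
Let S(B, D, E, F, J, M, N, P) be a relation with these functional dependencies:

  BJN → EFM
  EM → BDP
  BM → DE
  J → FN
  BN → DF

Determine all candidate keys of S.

Attribute J never appears on the right-hand side of any dependency, so J must belong to every candidate key.
{J}⁺ = {F, J, N}, which is not all of the schema, so we must add further attributes.
{B, J}⁺: J→FN adds F, N; BN→DF adds D; BJN→EFM adds E, M; EM→BDP adds P → {B, D, E, F, J, M, N, P}.
{E, J, M}⁺: EM→BDP adds B, D, P; J→FN adds F, N → {B, D, E, F, J, M, N, P}.
Any other superkey contains one of these as a subset, so there are no further candidate keys.

{B, J}, {E, J, M}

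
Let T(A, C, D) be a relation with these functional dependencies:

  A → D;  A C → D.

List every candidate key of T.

AC

Attributes A, C never appear on any right-hand side, so every candidate key must contain {A, C}.
{A, C}⁺ = {A, C, D}, which is all of the schema, so {A, C} is the only candidate key.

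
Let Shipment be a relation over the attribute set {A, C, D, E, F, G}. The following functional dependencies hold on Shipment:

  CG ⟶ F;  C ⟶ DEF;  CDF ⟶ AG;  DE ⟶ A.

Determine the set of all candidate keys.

{C}

{C}⁺: C→DEF adds D, E, F; CDF→AG adds A, G → {A, C, D, E, F, G}.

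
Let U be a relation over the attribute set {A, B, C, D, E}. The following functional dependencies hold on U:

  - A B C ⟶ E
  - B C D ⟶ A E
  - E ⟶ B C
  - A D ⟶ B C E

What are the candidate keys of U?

{A, D}, {D, E}, {B, C, D}

{A, D}⁺: AD→BCE adds B, C, E → {A, B, C, D, E}. Minimal: {D}⁺ = {D}; {A}⁺ = {A} — none reach the full schema.
{D, E}⁺: E→BC adds B, C; BCD→AE adds A → {A, B, C, D, E}. Minimal: {E}⁺ = {B, C, E}; {D}⁺ = {D} — none reach the full schema.
{B, C, D}⁺: BCD→AE adds A, E → {A, B, C, D, E}. Minimal: {C, D}⁺ = {C, D}; {B, D}⁺ = {B, D}; {B, C}⁺ = {B, C} — none reach the full schema.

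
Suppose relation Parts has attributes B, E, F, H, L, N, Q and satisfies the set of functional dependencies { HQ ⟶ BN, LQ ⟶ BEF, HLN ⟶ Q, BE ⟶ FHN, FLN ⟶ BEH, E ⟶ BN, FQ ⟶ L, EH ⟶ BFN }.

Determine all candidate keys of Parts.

(E, L), (E, Q), (F, Q), (L, Q), (F, L, N), (H, L, N)

{E, L}⁺: E→BN adds B, N; BE→FHN adds F, H; HLN→Q adds Q → {B, E, F, H, L, N, Q}.
{E, Q}⁺: E→BN adds B, N; BE→FHN adds F, H; FQ→L adds L → {B, E, F, H, L, N, Q}.
{F, Q}⁺: FQ→L adds L; LQ→BEF adds B, E; BE→FHN adds H, N → {B, E, F, H, L, N, Q}.
{L, Q}⁺: LQ→BEF adds B, E, F; BE→FHN adds H, N → {B, E, F, H, L, N, Q}.
{F, L, N}⁺: FLN→BEH adds B, E, H; HLN→Q adds Q → {B, E, F, H, L, N, Q}.
{H, L, N}⁺: HLN→Q adds Q; HQ→BN adds B; LQ→BEF adds E, F → {B, E, F, H, L, N, Q}.
Any other superkey contains one of these as a subset, so there are no further candidate keys.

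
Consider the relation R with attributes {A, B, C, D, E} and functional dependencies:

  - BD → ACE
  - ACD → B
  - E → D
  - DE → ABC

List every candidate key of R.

{E}⁺: E→D adds D; DE→ABC adds A, B, C → {A, B, C, D, E}.
{B, D}⁺: BD→ACE adds A, C, E → {A, B, C, D, E}. Minimal: {D}⁺ = {D}; {B}⁺ = {B} — none reach the full schema.
{A, C, D}⁺: ACD→B adds B; BD→ACE adds E → {A, B, C, D, E}. Minimal: {C, D}⁺ = {C, D}; {A, D}⁺ = {A, D}; {A, C}⁺ = {A, C} — none reach the full schema.

{E}, {B, D}, {A, C, D}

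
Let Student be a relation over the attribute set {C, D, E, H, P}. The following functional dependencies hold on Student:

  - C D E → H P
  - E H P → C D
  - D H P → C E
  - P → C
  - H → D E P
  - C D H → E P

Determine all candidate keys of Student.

{H}⁺: H→DEP adds D, E, P; EHP→CD adds C → {C, D, E, H, P}.
{C, D, E}⁺: CDE→HP adds H, P → {C, D, E, H, P}. Minimal: {D, E}⁺ = {D, E}; {C, E}⁺ = {C, E}; {C, D}⁺ = {C, D} — none reach the full schema.
{D, E, P}⁺: P→C adds C; CDE→HP adds H → {C, D, E, H, P}. Minimal: {E, P}⁺ = {C, E, P}; {D, P}⁺ = {C, D, P}; {D, E}⁺ = {D, E} — none reach the full schema.
Any other superkey contains one of these as a subset, so there are no further candidate keys.

{H}, {C, D, E}, {D, E, P}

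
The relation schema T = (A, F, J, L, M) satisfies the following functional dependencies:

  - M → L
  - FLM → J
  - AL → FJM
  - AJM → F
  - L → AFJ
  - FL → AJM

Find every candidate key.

L, M

{L}⁺: L→AFJ adds A, F, J; FL→AJM adds M → {A, F, J, L, M}.
{M}⁺: M→L adds L; L→AFJ adds A, F, J → {A, F, J, L, M}.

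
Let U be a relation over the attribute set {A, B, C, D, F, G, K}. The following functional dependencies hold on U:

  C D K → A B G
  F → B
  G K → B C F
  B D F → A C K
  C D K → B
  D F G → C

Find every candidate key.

Attribute D never appears on the right-hand side of any dependency, so D must belong to every candidate key.
{D}⁺ = {D}, which is not all of the schema, so we must add further attributes.
{D, F}⁺: F→B adds B; BDF→ACK adds A, C, K; CDK→ABG adds G → {A, B, C, D, F, G, K}. Minimal: {F}⁺ = {B, F}; {D}⁺ = {D} — none reach the full schema.
{C, D, K}⁺: CDK→ABG adds A, B, G; GK→BCF adds F → {A, B, C, D, F, G, K}. Minimal: {D, K}⁺ = {D, K}; {C, K}⁺ = {C, K}; {C, D}⁺ = {C, D} — none reach the full schema.
{D, G, K}⁺: GK→BCF adds B, C, F; BDF→ACK adds A → {A, B, C, D, F, G, K}. Minimal: {G, K}⁺ = {B, C, F, G, K}; {D, K}⁺ = {D, K}; {D, G}⁺ = {D, G} — none reach the full schema.

DF, CDK, DGK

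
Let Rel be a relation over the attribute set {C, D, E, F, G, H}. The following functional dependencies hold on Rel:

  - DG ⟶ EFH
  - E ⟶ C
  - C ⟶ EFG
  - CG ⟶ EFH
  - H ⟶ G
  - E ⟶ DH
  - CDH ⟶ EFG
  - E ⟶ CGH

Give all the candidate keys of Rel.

C; E; DG; DH

{C}⁺: C→EFG adds E, F, G; CG→EFH adds H; E→DH adds D → {C, D, E, F, G, H}.
{E}⁺: E→C adds C; C→EFG adds F, G; CG→EFH adds H; E→DH adds D → {C, D, E, F, G, H}.
{D, G}⁺: DG→EFH adds E, F, H; E→C adds C → {C, D, E, F, G, H}. Minimal: {G}⁺ = {G}; {D}⁺ = {D} — none reach the full schema.
{D, H}⁺: H→G adds G; DG→EFH adds E, F; E→C adds C → {C, D, E, F, G, H}. Minimal: {H}⁺ = {G, H}; {D}⁺ = {D} — none reach the full schema.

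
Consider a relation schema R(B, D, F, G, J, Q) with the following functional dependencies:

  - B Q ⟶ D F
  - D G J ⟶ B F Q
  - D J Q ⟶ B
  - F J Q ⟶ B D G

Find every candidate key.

{B, J, Q}, {D, G, J}, {D, J, Q}, {F, J, Q}

Attribute J never appears on the right-hand side of any dependency, so J must belong to every candidate key.
{J}⁺ = {J}, which is not all of the schema, so we must add further attributes.
{B, J, Q}⁺: BQ→DF adds D, F; FJQ→BDG adds G → {B, D, F, G, J, Q}. Minimal: {J, Q}⁺ = {J, Q}; {B, Q}⁺ = {B, D, F, Q}; {B, J}⁺ = {B, J} — none reach the full schema.
{D, G, J}⁺: DGJ→BFQ adds B, F, Q → {B, D, F, G, J, Q}. Minimal: {G, J}⁺ = {G, J}; {D, J}⁺ = {D, J}; {D, G}⁺ = {D, G} — none reach the full schema.
{D, J, Q}⁺: DJQ→B adds B; BQ→DF adds F; FJQ→BDG adds G → {B, D, F, G, J, Q}. Minimal: {J, Q}⁺ = {J, Q}; {D, Q}⁺ = {D, Q}; {D, J}⁺ = {D, J} — none reach the full schema.
{F, J, Q}⁺: FJQ→BDG adds B, D, G → {B, D, F, G, J, Q}. Minimal: {J, Q}⁺ = {J, Q}; {F, Q}⁺ = {F, Q}; {F, J}⁺ = {F, J} — none reach the full schema.
Any other superkey contains one of these as a subset, so there are no further candidate keys.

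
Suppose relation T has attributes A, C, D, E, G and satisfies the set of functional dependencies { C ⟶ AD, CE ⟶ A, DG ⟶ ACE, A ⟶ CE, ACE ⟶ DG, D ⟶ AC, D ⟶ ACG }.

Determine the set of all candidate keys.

(A); (C); (D)

{A}⁺: A→CE adds C, E; ACE→DG adds D, G → {A, C, D, E, G}.
{C}⁺: C→AD adds A, D; A→CE adds E; ACE→DG adds G → {A, C, D, E, G}.
{D}⁺: D→AC adds A, C; D→ACG adds G; DG→ACE adds E → {A, C, D, E, G}.
Any other superkey contains one of these as a subset, so there are no further candidate keys.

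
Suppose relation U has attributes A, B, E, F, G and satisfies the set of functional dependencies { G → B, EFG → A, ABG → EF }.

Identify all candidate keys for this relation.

{A, G}; {E, F, G}

{A, G}⁺: G→B adds B; ABG→EF adds E, F → {A, B, E, F, G}.
{E, F, G}⁺: G→B adds B; EFG→A adds A → {A, B, E, F, G}.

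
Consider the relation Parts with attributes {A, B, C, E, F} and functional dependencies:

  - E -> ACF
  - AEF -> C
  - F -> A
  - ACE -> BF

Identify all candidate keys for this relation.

Attribute E never appears on the right-hand side of any dependency, so E must belong to every candidate key.
{E}⁺ = {A, B, C, E, F}, which is all of the schema, so {E} is the only candidate key.

{E}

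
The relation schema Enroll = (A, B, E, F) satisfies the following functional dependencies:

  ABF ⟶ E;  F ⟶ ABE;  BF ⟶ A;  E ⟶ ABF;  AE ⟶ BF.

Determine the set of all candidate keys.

{E}⁺: E→ABF adds A, B, F → {A, B, E, F}.
{F}⁺: F→ABE adds A, B, E → {A, B, E, F}.

{E}, {F}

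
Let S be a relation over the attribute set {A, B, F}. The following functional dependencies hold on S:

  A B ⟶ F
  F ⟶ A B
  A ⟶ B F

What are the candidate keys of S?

{A}⁺: A→BF adds B, F → {A, B, F}.
{F}⁺: F→AB adds A, B → {A, B, F}.

(A); (F)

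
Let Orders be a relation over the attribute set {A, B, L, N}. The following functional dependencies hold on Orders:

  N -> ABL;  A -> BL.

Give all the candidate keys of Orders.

(N)

{N}⁺: N→ABL adds A, B, L → {A, B, L, N}.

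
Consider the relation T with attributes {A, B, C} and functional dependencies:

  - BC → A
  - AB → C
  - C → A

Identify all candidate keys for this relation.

Attribute B never appears on the right-hand side of any dependency, so B must belong to every candidate key.
{B}⁺ = {B}, which is not all of the schema, so we must add further attributes.
{A, B}⁺: AB→C adds C → {A, B, C}. Minimal: {B}⁺ = {B}; {A}⁺ = {A} — none reach the full schema.
{B, C}⁺: BC→A adds A → {A, B, C}. Minimal: {C}⁺ = {A, C}; {B}⁺ = {B} — none reach the full schema.

{A, B}, {B, C}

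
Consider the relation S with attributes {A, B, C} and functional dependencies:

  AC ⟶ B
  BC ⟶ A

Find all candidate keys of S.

{A, C}, {B, C}

Attribute C never appears on the right-hand side of any dependency, so C must belong to every candidate key.
{C}⁺ = {C}, which is not all of the schema, so we must add further attributes.
{A, C}⁺: AC→B adds B → {A, B, C}. Minimal: {C}⁺ = {C}; {A}⁺ = {A} — none reach the full schema.
{B, C}⁺: BC→A adds A → {A, B, C}. Minimal: {C}⁺ = {C}; {B}⁺ = {B} — none reach the full schema.
Any other superkey contains one of these as a subset, so there are no further candidate keys.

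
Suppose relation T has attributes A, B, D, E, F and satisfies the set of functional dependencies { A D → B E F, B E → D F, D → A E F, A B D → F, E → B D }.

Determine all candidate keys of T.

{D}⁺: D→AEF adds A, E, F; E→BD adds B → {A, B, D, E, F}.
{E}⁺: E→BD adds B, D; BE→DF adds F; D→AEF adds A → {A, B, D, E, F}.

(D); (E)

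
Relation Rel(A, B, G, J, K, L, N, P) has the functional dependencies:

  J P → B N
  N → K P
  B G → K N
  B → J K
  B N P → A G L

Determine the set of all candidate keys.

{B, G}⁺: BG→KN adds K, N; B→JK adds J; N→KP adds P; BNP→AGL adds A, L → {A, B, G, J, K, L, N, P}.
{B, N}⁺: N→KP adds K, P; B→JK adds J; BNP→AGL adds A, G, L → {A, B, G, J, K, L, N, P}.
{B, P}⁺: B→JK adds J, K; JP→BN adds N; BNP→AGL adds A, G, L → {A, B, G, J, K, L, N, P}.
{J, N}⁺: N→KP adds K, P; JP→BN adds B; BNP→AGL adds A, G, L → {A, B, G, J, K, L, N, P}.
{J, P}⁺: JP→BN adds B, N; N→KP adds K; BNP→AGL adds A, G, L → {A, B, G, J, K, L, N, P}.
Any other superkey contains one of these as a subset, so there are no further candidate keys.

{B, G}; {B, N}; {B, P}; {J, N}; {J, P}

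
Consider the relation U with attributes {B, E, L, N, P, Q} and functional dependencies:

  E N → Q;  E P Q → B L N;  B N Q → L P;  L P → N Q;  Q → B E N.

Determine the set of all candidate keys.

{Q}⁺: Q→BEN adds B, E, N; BNQ→LP adds L, P → {B, E, L, N, P, Q}.
{E, N}⁺: EN→Q adds Q; Q→BEN adds B; BNQ→LP adds L, P → {B, E, L, N, P, Q}. Minimal: {N}⁺ = {N}; {E}⁺ = {E} — none reach the full schema.
{L, P}⁺: LP→NQ adds N, Q; Q→BEN adds B, E → {B, E, L, N, P, Q}. Minimal: {P}⁺ = {P}; {L}⁺ = {L} — none reach the full schema.
Any other superkey contains one of these as a subset, so there are no further candidate keys.

(Q); (E, N); (L, P)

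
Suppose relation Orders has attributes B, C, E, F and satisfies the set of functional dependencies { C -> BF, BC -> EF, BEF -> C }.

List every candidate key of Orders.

{C}⁺: C→BF adds B, F; BC→EF adds E → {B, C, E, F}.
{B, E, F}⁺: BEF→C adds C → {B, C, E, F}.
Any other superkey contains one of these as a subset, so there are no further candidate keys.

C; BEF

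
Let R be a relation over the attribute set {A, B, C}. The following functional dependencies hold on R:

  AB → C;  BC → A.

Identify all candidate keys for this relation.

AB, BC

Attribute B never appears on the right-hand side of any dependency, so B must belong to every candidate key.
{B}⁺ = {B}, which is not all of the schema, so we must add further attributes.
{A, B}⁺: AB→C adds C → {A, B, C}.
{B, C}⁺: BC→A adds A → {A, B, C}.
Any other superkey contains one of these as a subset, so there are no further candidate keys.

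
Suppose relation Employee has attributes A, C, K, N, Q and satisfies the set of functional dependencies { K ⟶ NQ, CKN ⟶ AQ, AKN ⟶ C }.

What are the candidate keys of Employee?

{A, K}, {C, K}

Attribute K never appears on the right-hand side of any dependency, so K must belong to every candidate key.
{K}⁺ = {K, N, Q}, which is not all of the schema, so we must add further attributes.
{A, K}⁺: K→NQ adds N, Q; AKN→C adds C → {A, C, K, N, Q}. Minimal: {K}⁺ = {K, N, Q}; {A}⁺ = {A} — none reach the full schema.
{C, K}⁺: K→NQ adds N, Q; CKN→AQ adds A → {A, C, K, N, Q}. Minimal: {K}⁺ = {K, N, Q}; {C}⁺ = {C} — none reach the full schema.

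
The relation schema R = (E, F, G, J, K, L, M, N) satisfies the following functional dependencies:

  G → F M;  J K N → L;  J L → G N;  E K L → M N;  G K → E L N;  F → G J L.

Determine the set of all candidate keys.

FK, GK, JKL, JKN

Attribute K never appears on the right-hand side of any dependency, so K must belong to every candidate key.
{K}⁺ = {K}, which is not all of the schema, so we must add further attributes.
{F, K}⁺: F→GJL adds G, J, L; G→FM adds M; JL→GN adds N; GK→ELN adds E → {E, F, G, J, K, L, M, N}.
{G, K}⁺: G→FM adds F, M; GK→ELN adds E, L, N; F→GJL adds J → {E, F, G, J, K, L, M, N}.
{J, K, L}⁺: JL→GN adds G, N; GK→ELN adds E; G→FM adds F, M → {E, F, G, J, K, L, M, N}.
{J, K, N}⁺: JKN→L adds L; JL→GN adds G; GK→ELN adds E; G→FM adds F, M → {E, F, G, J, K, L, M, N}.
Any other superkey contains one of these as a subset, so there are no further candidate keys.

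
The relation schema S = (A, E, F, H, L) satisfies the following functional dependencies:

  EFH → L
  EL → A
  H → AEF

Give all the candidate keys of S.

{H}

Attribute H never appears on the right-hand side of any dependency, so H must belong to every candidate key.
{H}⁺ = {A, E, F, H, L}, which is all of the schema, so {H} is the only candidate key.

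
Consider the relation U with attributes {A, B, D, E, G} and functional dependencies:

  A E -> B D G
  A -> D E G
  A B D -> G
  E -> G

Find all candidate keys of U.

A

Attribute A never appears on the right-hand side of any dependency, so A must belong to every candidate key.
{A}⁺ = {A, B, D, E, G}, which is all of the schema, so {A} is the only candidate key.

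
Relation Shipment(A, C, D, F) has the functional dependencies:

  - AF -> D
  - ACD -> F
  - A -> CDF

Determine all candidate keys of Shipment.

A

Attribute A never appears on the right-hand side of any dependency, so A must belong to every candidate key.
{A}⁺ = {A, C, D, F}, which is all of the schema, so {A} is the only candidate key.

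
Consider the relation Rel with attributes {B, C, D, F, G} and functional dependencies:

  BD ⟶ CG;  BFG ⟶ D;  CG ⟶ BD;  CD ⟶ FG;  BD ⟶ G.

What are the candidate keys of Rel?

{B, D}, {C, D}, {C, G}, {B, F, G}

{B, D}⁺: BD→CG adds C, G; CD→FG adds F → {B, C, D, F, G}. Minimal: {D}⁺ = {D}; {B}⁺ = {B} — none reach the full schema.
{C, D}⁺: CD→FG adds F, G; CG→BD adds B → {B, C, D, F, G}. Minimal: {D}⁺ = {D}; {C}⁺ = {C} — none reach the full schema.
{C, G}⁺: CG→BD adds B, D; CD→FG adds F → {B, C, D, F, G}. Minimal: {G}⁺ = {G}; {C}⁺ = {C} — none reach the full schema.
{B, F, G}⁺: BFG→D adds D; BD→CG adds C → {B, C, D, F, G}. Minimal: {F, G}⁺ = {F, G}; {B, G}⁺ = {B, G}; {B, F}⁺ = {B, F} — none reach the full schema.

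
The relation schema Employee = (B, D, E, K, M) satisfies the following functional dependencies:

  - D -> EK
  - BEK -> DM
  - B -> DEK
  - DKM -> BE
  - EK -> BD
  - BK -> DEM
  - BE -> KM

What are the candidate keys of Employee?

B, D, EK

{B}⁺: B→DEK adds D, E, K; BK→DEM adds M → {B, D, E, K, M}.
{D}⁺: D→EK adds E, K; EK→BD adds B; BK→DEM adds M → {B, D, E, K, M}.
{E, K}⁺: EK→BD adds B, D; BK→DEM adds M → {B, D, E, K, M}. Minimal: {K}⁺ = {K}; {E}⁺ = {E} — none reach the full schema.
Any other superkey contains one of these as a subset, so there are no further candidate keys.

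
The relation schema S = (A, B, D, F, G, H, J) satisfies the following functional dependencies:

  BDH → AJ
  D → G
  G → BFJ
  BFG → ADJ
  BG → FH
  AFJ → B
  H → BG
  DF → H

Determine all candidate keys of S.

{D}⁺: D→G adds G; G→BFJ adds B, F, J; BFG→ADJ adds A; BG→FH adds H → {A, B, D, F, G, H, J}.
{G}⁺: G→BFJ adds B, F, J; BFG→ADJ adds A, D; BG→FH adds H → {A, B, D, F, G, H, J}.
{H}⁺: H→BG adds B, G; G→BFJ adds F, J; BFG→ADJ adds A, D → {A, B, D, F, G, H, J}.
Any other superkey contains one of these as a subset, so there are no further candidate keys.

{D}; {G}; {H}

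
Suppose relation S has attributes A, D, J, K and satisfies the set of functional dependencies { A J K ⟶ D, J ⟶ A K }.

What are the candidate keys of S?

J

Attribute J never appears on the right-hand side of any dependency, so J must belong to every candidate key.
{J}⁺ = {A, D, J, K}, which is all of the schema, so {J} is the only candidate key.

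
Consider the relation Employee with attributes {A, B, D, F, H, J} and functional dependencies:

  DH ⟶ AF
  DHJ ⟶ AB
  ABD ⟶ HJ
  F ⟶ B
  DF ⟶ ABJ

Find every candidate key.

Attribute D never appears on the right-hand side of any dependency, so D must belong to every candidate key.
{D}⁺ = {D}, which is not all of the schema, so we must add further attributes.
{D, F}⁺: F→B adds B; DF→ABJ adds A, J; ABD→HJ adds H → {A, B, D, F, H, J}. Minimal: {F}⁺ = {B, F}; {D}⁺ = {D} — none reach the full schema.
{D, H}⁺: DH→AF adds A, F; F→B adds B; DF→ABJ adds J → {A, B, D, F, H, J}. Minimal: {H}⁺ = {H}; {D}⁺ = {D} — none reach the full schema.
{A, B, D}⁺: ABD→HJ adds H, J; DH→AF adds F → {A, B, D, F, H, J}. Minimal: {B, D}⁺ = {B, D}; {A, D}⁺ = {A, D}; {A, B}⁺ = {A, B} — none reach the full schema.

(D, F), (D, H), (A, B, D)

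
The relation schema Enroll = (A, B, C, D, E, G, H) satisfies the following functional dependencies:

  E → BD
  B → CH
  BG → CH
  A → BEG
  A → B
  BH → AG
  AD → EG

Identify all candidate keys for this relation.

{A}, {B}, {E}

{A}⁺: A→BEG adds B, E, G; E→BD adds D; B→CH adds C, H → {A, B, C, D, E, G, H}.
{B}⁺: B→CH adds C, H; BH→AG adds A, G; A→BEG adds E; E→BD adds D → {A, B, C, D, E, G, H}.
{E}⁺: E→BD adds B, D; B→CH adds C, H; BH→AG adds A, G → {A, B, C, D, E, G, H}.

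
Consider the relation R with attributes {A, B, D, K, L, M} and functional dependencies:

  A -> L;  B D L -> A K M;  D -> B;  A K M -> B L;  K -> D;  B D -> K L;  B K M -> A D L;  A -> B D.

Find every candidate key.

{A}⁺: A→L adds L; A→BD adds B, D; BDL→AKM adds K, M → {A, B, D, K, L, M}.
{D}⁺: D→B adds B; BD→KL adds K, L; BDL→AKM adds A, M → {A, B, D, K, L, M}.
{K}⁺: K→D adds D; D→B adds B; BD→KL adds L; BDL→AKM adds A, M → {A, B, D, K, L, M}.
Any other superkey contains one of these as a subset, so there are no further candidate keys.

(A), (D), (K)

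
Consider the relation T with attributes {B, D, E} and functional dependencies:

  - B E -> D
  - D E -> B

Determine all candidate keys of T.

Attribute E never appears on the right-hand side of any dependency, so E must belong to every candidate key.
{E}⁺ = {E}, which is not all of the schema, so we must add further attributes.
{B, E}⁺: BE→D adds D → {B, D, E}. Minimal: {E}⁺ = {E}; {B}⁺ = {B} — none reach the full schema.
{D, E}⁺: DE→B adds B → {B, D, E}. Minimal: {E}⁺ = {E}; {D}⁺ = {D} — none reach the full schema.

BE, DE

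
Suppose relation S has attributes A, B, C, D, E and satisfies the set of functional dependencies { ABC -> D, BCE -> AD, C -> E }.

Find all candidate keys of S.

{B, C}⁺: C→E adds E; BCE→AD adds A, D → {A, B, C, D, E}. Minimal: {C}⁺ = {C, E}; {B}⁺ = {B} — none reach the full schema.

BC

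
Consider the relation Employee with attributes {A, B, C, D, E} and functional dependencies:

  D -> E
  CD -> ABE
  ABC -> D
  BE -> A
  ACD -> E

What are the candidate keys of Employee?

Attribute C never appears on the right-hand side of any dependency, so C must belong to every candidate key.
{C}⁺ = {C}, which is not all of the schema, so we must add further attributes.
{C, D}⁺: D→E adds E; CD→ABE adds A, B → {A, B, C, D, E}. Minimal: {D}⁺ = {D, E}; {C}⁺ = {C} — none reach the full schema.
{A, B, C}⁺: ABC→D adds D; ACD→E adds E → {A, B, C, D, E}. Minimal: {B, C}⁺ = {B, C}; {A, C}⁺ = {A, C}; {A, B}⁺ = {A, B} — none reach the full schema.
{B, C, E}⁺: BE→A adds A; ABC→D adds D → {A, B, C, D, E}. Minimal: {C, E}⁺ = {C, E}; {B, E}⁺ = {A, B, E}; {B, C}⁺ = {B, C} — none reach the full schema.

CD; ABC; BCE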